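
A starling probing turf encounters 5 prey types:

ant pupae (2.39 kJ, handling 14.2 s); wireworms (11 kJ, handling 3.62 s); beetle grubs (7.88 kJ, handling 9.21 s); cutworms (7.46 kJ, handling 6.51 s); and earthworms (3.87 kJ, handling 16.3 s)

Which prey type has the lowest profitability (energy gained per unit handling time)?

In descending order of E/h:
wireworms: 11/3.62 = 3.04 kJ/s
cutworms: 7.46/6.51 = 1.15 kJ/s
beetle grubs: 7.88/9.21 = 0.856 kJ/s
earthworms: 3.87/16.3 = 0.237 kJ/s
ant pupae: 2.39/14.2 = 0.168 kJ/s

ant pupae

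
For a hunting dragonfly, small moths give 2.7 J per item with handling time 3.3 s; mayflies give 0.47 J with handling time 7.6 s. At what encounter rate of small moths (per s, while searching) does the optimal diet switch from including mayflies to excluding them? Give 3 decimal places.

0.025 per s

The zero-one rule: include mayflies iff E₂/h₂ > λE₁/(1+λh₁). Equality gives the switch point.
λE₁h₂ = E₂ + λE₂h₁ ⇒ λ = E₂/(E₁h₂ − E₂h₁) = 0.47/(20.52 − 1.551) = 0.02478 per s.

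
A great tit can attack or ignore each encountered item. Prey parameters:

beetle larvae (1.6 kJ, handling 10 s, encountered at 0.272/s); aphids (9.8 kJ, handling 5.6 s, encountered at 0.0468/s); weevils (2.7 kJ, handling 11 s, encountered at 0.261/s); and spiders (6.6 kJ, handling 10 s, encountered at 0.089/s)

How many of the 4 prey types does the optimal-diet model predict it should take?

2

Profitabilities (E/h, kJ/s): aphids 1.75, spiders 0.66, weevils 0.245, beetle larvae 0.16. Add prey in this order while the next type's profitability exceeds the intake rate on those already taken.
Rate on top 1: 0.3634. spiders: 0.66 > 0.3634 → include.
Rate on top 2: 0.4861. weevils: 0.245 < 0.4861 → exclude; stop.
Optimal diet: aphids, spiders — 2 of 4 types.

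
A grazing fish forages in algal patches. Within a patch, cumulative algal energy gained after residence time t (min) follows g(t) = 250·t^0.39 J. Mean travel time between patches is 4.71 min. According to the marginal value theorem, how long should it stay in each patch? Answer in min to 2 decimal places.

By the marginal value theorem, leave when the instantaneous gain rate g'(t) equals the habitat-wide average g(t)/(T + t).
g'(t) = 0.39·250·t^-0.61. Setting 0.39·250·t^-0.61 = 250·t^0.39/(4.71+t) gives 0.39(4.71+t) = t, so 0.61·t = 0.39×4.71.
t* = 0.39×4.71/0.61 = 3.011 min.

3.01 min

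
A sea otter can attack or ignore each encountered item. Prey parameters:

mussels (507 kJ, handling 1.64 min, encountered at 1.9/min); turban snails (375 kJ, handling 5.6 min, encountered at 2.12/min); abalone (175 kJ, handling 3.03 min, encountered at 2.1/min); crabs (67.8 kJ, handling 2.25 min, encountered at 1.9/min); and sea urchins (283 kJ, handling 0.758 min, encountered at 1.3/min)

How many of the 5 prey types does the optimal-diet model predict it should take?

2

E/h in descending order: sea urchins 373, mussels 309, turban snails 67, abalone 57.8, crabs 30.1 kJ/min. The optimal diet is the largest prefix of this list for which every included type satisfies E_i/h_i > R on the types above it.
Rate on top 1: 185.3. mussels: 309 > 185.3 → include.
Rate on top 2: 260.9. turban snails: 67 < 260.9 → exclude; stop.
Optimal diet: sea urchins, mussels — 2 of 5 types.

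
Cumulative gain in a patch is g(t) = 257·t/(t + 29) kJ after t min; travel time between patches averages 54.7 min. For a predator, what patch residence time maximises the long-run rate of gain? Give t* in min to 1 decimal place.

39.8 min

Maximise g(t)/(T+t): set derivative to zero → g'(t)(T+t) = g(t).
g'(t) = 257·29/(t + 29)². Setting 257·29/(t+29)² = 257t/[(t+29)(54.7+t)] gives 29(54.7+t) = t(t+29), so t² = 29×54.7 = 1586.
t* = √1586 = 39.83 min.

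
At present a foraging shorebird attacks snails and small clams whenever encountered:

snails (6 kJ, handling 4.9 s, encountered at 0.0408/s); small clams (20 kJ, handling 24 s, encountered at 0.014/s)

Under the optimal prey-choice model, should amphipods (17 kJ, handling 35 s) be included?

Yes

Current rate: (0.0408×6 + 0.014×20)/(1 + 0.0408×4.9 + 0.014×24) = 0.3417 kJ/s.
Profitability of amphipods: 17/35 = 0.4857 kJ/s.
0.4857 > 0.3417, so adding amphipods raises the average — include it.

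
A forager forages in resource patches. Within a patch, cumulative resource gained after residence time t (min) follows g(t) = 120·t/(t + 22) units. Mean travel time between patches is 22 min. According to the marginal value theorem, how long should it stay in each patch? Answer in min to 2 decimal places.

22.00 min

Optimal t* satisfies g'(t*) = g(t*)/(T + t*).
g'(t) = 120·22/(t + 22)². Setting 120·22/(t+22)² = 120t/[(t+22)(22+t)] gives 22(22+t) = t(t+22), so t² = 22×22 = 484.
t* = √484 = 22 min.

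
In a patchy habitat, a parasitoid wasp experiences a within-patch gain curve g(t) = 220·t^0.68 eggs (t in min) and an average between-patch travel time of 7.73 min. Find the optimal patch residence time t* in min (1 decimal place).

16.4 min

Optimal t* satisfies g'(t*) = g(t*)/(T + t*).
g'(t) = 0.68·220·t^-0.32. Setting 0.68·220·t^-0.32 = 220·t^0.68/(7.73+t) gives 0.68(7.73+t) = t, so 0.32·t = 0.68×7.73.
t* = 0.68×7.73/0.32 = 16.43 min.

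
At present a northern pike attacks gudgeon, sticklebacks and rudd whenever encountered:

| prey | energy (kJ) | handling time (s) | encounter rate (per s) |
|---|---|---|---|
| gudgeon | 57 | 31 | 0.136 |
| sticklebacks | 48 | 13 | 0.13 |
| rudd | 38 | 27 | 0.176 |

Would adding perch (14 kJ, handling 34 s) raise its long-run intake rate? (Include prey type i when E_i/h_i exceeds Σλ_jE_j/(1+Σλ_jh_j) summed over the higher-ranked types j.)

On gudgeon, sticklebacks and rudd alone, R = ΣλE/(1+Σλh) = 20.68/11.66 = 1.774 kJ/s.
perch: E/h = 14/34 = 0.4118 kJ/s.
Since 0.4118 < R, time spent handling perch is better spent searching.

No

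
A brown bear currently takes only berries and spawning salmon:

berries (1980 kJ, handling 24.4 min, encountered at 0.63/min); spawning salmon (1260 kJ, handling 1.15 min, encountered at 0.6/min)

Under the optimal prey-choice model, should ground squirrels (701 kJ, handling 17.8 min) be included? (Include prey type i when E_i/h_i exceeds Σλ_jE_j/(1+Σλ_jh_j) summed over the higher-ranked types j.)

Intake rate on the current diet: R = (0.63×1980 + 0.6×1260) / (1 + 0.63×24.4 + 0.6×1.15) = 2003/17.06 = 117.4 kJ/min.
ground squirrels: E/h = 701/17.8 = 39.38 kJ/min.
Since 39.38 < R, time spent handling ground squirrels is better spent searching.

No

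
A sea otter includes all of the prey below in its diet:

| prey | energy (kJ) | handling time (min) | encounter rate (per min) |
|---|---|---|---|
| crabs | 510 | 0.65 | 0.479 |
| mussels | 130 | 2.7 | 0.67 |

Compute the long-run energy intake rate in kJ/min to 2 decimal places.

R = (0.479×510 + 0.67×130) / (1 + 0.479×0.65 + 0.67×2.7) = 331.4/3.12 = 106.2 kJ/min.

106.20 kJ/min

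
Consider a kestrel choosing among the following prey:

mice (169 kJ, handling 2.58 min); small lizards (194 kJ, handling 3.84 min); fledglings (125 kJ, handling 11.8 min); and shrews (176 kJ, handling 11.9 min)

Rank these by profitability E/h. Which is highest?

mice

Profitability E/h (kJ/min): mice = 169/2.58 = 65.5, small lizards = 194/3.84 = 50.5, fledglings = 125/11.8 = 10.6, shrews = 176/11.9 = 14.8.
Ranked: mice > small lizards > shrews > fledglings.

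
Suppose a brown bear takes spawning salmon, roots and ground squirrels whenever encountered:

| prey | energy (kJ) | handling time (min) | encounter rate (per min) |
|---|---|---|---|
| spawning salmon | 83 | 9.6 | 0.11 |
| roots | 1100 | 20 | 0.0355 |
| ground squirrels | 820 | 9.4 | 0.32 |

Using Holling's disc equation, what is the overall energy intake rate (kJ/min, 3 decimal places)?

53.789 kJ/min

R = Σλ_iE_i / (1 + Σλ_ih_i)
Numerator: 0.11×83 + 0.0355×1100 + 0.32×820 = 310.6
Denominator: 1 + 0.11×9.6 + 0.0355×20 + 0.32×9.4 = 5.774
R = 310.6/5.774 = 53.79 kJ/min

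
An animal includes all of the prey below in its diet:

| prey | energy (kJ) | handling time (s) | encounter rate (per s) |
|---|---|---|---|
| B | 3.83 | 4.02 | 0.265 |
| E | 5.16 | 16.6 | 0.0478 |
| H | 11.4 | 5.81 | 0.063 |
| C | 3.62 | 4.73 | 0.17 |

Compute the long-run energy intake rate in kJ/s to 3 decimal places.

R = Σλ_iE_i / (1 + Σλ_ih_i)
Numerator: 0.265×3.83 + 0.0478×5.16 + 0.063×11.4 + 0.17×3.62 = 2.595
Denominator: 1 + 0.265×4.02 + 0.0478×16.6 + 0.063×5.81 + 0.17×4.73 = 4.029
R = 2.595/4.029 = 0.6441 kJ/s

0.644 kJ/s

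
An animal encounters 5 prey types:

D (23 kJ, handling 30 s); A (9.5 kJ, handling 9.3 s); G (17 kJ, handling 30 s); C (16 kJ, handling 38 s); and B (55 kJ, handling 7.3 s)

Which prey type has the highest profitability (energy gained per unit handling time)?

B

Profitability E/h (kJ/s): D = 23/30 = 0.767, A = 9.5/9.3 = 1.02, G = 17/30 = 0.567, C = 16/38 = 0.421, B = 55/7.3 = 7.53.
Ranked: B > A > D > G > C.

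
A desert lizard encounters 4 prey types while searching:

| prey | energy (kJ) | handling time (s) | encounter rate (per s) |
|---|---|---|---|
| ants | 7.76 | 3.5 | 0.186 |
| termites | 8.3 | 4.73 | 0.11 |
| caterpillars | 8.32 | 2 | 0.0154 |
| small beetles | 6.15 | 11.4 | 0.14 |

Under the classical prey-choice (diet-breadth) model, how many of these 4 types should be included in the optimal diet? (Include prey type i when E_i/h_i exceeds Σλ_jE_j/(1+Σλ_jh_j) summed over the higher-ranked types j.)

Profitabilities (E/h, kJ/s): caterpillars 4.16, ants 2.22, termites 1.75, small beetles 0.539. Add prey in this order while the next type's profitability exceeds the intake rate on those already taken.
Rate on top 1: 0.1243. ants: 2.22 > 0.1243 → include.
Rate on top 2: 0.9344. termites: 1.75 > 0.9344 → include.
Rate on top 3: 1.128. small beetles: 0.539 < 1.128 → exclude; stop.
Optimal diet: caterpillars, ants, termites — 3 of 4 types.

3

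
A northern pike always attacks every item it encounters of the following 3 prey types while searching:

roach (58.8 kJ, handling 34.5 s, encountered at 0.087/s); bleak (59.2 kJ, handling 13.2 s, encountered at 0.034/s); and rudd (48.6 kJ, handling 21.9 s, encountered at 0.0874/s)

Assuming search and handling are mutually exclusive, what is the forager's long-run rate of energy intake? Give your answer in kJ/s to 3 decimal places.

1.787 kJ/s

R = Σλ_iE_i / (1 + Σλ_ih_i)
Numerator: 0.087×58.8 + 0.034×59.2 + 0.0874×48.6 = 11.38
Denominator: 1 + 0.087×34.5 + 0.034×13.2 + 0.0874×21.9 = 6.364
R = 11.38/6.364 = 1.787 kJ/s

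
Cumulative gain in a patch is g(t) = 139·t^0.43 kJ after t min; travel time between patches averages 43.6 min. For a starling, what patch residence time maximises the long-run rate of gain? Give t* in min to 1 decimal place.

32.9 min

Maximise g(t)/(T+t): set derivative to zero → g'(t)(T+t) = g(t).
g'(t) = 0.43·139·t^-0.57. Setting 0.43·139·t^-0.57 = 139·t^0.43/(43.6+t) gives 0.43(43.6+t) = t, so 0.57·t = 0.43×43.6.
t* = 0.43×43.6/0.57 = 32.89 min.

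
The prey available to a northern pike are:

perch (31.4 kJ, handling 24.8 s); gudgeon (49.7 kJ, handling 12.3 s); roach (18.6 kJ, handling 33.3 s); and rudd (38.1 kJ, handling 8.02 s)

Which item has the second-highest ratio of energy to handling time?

Profitability E/h (kJ/s): perch = 31.4/24.8 = 1.27, gudgeon = 49.7/12.3 = 4.04, roach = 18.6/33.3 = 0.559, rudd = 38.1/8.02 = 4.75.
Ranked: rudd > gudgeon > perch > roach.

gudgeon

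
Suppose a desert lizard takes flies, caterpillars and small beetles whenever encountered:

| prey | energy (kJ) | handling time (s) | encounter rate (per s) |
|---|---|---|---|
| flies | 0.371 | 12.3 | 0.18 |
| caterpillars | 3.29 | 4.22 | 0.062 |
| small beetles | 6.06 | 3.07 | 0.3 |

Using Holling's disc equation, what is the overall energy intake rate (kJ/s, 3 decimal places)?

Energy encountered per unit search time: 0.18×0.371 + 0.062×3.29 + 0.3×6.06 = 2.089 kJ/s.
Handling time per unit search time: 0.18×12.3 + 0.062×4.22 + 0.3×3.07 = 3.397.
Rate = 2.089/(1 + 3.397) = 0.4751 kJ/s.

0.475 kJ/s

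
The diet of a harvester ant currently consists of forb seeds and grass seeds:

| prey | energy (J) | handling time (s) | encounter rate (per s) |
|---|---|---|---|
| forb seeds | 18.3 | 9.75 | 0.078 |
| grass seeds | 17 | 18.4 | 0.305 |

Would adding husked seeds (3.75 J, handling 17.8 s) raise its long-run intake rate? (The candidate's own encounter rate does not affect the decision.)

No

Intake rate on the current diet: R = (0.078×18.3 + 0.305×17) / (1 + 0.078×9.75 + 0.305×18.4) = 6.612/7.372 = 0.8969 J/s.
Profitability of husked seeds: 3.75/17.8 = 0.2107 J/s.
Since 0.2107 < R, time spent handling husked seeds is better spent searching.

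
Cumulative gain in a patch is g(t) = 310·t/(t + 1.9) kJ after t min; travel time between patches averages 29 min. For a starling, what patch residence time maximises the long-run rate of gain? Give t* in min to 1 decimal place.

Optimal t* satisfies g'(t*) = g(t*)/(T + t*).
g'(t) = 310·1.9/(t + 1.9)². Setting 310·1.9/(t+1.9)² = 310t/[(t+1.9)(29+t)] gives 1.9(29+t) = t(t+1.9), so t² = 1.9×29 = 55.1.
t* = √55.1 = 7.423 min.

7.4 min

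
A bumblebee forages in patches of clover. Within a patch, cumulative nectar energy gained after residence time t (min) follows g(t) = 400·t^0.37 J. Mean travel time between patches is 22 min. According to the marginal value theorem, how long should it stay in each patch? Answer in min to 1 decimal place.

12.9 min

Optimal t* satisfies g'(t*) = g(t*)/(T + t*).
g'(t) = 0.37·400·t^-0.63. Setting 0.37·400·t^-0.63 = 400·t^0.37/(22+t) gives 0.37(22+t) = t, so 0.63·t = 0.37×22.
t* = 0.37×22/0.63 = 12.92 min.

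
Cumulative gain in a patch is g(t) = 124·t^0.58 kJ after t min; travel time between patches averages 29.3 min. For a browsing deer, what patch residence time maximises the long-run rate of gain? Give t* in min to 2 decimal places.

40.46 min

By the marginal value theorem, leave when the instantaneous gain rate g'(t) equals the habitat-wide average g(t)/(T + t).
g'(t) = 0.58·124·t^-0.42. Setting 0.58·124·t^-0.42 = 124·t^0.58/(29.3+t) gives 0.58(29.3+t) = t, so 0.42·t = 0.58×29.3.
t* = 0.58×29.3/0.42 = 40.46 min.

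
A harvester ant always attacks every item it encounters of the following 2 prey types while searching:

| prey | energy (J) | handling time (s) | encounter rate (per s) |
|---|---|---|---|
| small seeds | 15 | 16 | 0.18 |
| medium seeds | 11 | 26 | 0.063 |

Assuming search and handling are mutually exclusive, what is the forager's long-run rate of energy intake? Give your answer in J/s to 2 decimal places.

Energy encountered per unit search time: 0.18×15 + 0.063×11 = 3.393 J/s.
Handling time per unit search time: 0.18×16 + 0.063×26 = 4.518.
Rate = 3.393/(1 + 4.518) = 0.6149 J/s.

0.61 J/s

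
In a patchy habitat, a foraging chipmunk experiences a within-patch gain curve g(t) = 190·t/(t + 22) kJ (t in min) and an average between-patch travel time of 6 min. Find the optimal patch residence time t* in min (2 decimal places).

Optimal t* satisfies g'(t*) = g(t*)/(T + t*).
g'(t) = 190·22/(t + 22)². Setting 190·22/(t+22)² = 190t/[(t+22)(6+t)] gives 22(6+t) = t(t+22), so t² = 22×6 = 132.
t* = √132 = 11.49 min.

11.49 min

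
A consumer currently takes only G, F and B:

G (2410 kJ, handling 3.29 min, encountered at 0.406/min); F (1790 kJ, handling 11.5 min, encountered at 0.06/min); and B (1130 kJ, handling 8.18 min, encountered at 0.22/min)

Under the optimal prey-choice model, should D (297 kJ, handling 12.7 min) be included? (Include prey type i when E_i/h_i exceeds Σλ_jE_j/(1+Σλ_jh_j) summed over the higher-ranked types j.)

Current rate: (0.406×2410 + 0.06×1790 + 0.22×1130)/(1 + 0.406×3.29 + 0.06×11.5 + 0.22×8.18) = 276.6 kJ/min.
Profitability of D: 297/12.7 = 23.39 kJ/min.
23.39 < 276.6, so adding D would lower the average — exclude it.

No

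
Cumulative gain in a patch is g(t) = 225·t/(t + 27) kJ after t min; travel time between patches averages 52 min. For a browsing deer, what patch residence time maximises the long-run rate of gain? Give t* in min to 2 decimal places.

By the marginal value theorem, leave when the instantaneous gain rate g'(t) equals the habitat-wide average g(t)/(T + t).
g'(t) = 225·27/(t + 27)². Setting 225·27/(t+27)² = 225t/[(t+27)(52+t)] gives 27(52+t) = t(t+27), so t² = 27×52 = 1404.
t* = √1404 = 37.47 min.

37.47 min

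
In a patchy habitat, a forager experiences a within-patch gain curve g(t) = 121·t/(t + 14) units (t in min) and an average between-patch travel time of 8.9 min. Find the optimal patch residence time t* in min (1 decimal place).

Optimal t* satisfies g'(t*) = g(t*)/(T + t*).
g'(t) = 121·14/(t + 14)². Setting 121·14/(t+14)² = 121t/[(t+14)(8.9+t)] gives 14(8.9+t) = t(t+14), so t² = 14×8.9 = 124.6.
t* = √124.6 = 11.16 min.

11.2 min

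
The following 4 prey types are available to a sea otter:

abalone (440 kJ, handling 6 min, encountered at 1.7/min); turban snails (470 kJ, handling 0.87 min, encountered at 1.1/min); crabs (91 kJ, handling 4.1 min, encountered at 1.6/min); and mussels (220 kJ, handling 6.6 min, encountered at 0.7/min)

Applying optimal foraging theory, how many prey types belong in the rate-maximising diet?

Profitabilities (E/h, kJ/min): turban snails 540, abalone 73.3, mussels 33.3, crabs 22.2. Add prey in this order while the next type's profitability exceeds the intake rate on those already taken.
Rate on top 1: 264.2. abalone: 73.3 < 264.2 → exclude; stop.
Optimal diet: turban snails — 1 of 4 types.

1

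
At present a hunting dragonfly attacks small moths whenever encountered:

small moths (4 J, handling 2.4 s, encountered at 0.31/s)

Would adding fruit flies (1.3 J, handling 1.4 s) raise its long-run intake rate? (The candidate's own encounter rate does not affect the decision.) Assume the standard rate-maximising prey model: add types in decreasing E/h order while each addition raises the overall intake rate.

Current rate: (0.31×4)/(1 + 0.31×2.4) = 0.711 J/s.
fruit flies: E/h = 1.3/1.4 = 0.9286 J/s.
0.9286 > 0.711, so adding fruit flies raises the average — include it.

Yes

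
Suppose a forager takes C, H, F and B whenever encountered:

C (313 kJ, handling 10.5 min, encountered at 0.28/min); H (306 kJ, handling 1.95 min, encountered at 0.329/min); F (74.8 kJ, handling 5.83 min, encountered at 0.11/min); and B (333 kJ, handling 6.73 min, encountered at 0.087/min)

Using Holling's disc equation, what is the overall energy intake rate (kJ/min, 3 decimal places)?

R = (0.28×313 + 0.329×306 + 0.11×74.8 + 0.087×333) / (1 + 0.28×10.5 + 0.329×1.95 + 0.11×5.83 + 0.087×6.73) = 225.5/5.808 = 38.83 kJ/min.

38.826 kJ/min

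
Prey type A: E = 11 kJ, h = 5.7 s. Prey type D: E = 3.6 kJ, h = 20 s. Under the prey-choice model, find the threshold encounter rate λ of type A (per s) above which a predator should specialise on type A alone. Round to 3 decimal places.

Drop type D once their profitability E₂/h₂ falls below the rate achievable on type A alone: E₂/h₂ = λE₁/(1 + λh₁).
Solve for λ: λE₁h₂ = E₂(1 + λh₁) → λ(E₁h₂ − E₂h₁) = E₂ → λ = E₂/(E₁h₂ − E₂h₁).
λ = 3.6/(11×20 − 3.6×5.7) = 3.6/199.5 = 0.01805 per s.

0.018 per s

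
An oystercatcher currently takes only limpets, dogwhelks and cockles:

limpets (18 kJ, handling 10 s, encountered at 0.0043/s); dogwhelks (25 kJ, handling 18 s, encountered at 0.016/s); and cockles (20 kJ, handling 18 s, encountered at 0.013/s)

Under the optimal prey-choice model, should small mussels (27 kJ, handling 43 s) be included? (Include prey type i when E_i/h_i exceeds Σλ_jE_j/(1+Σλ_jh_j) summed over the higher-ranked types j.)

Intake rate on the current diet: R = (0.0043×18 + 0.016×25 + 0.013×20) / (1 + 0.0043×10 + 0.016×18 + 0.013×18) = 0.7374/1.565 = 0.4712 kJ/s.
Profitability of small mussels: 27/43 = 0.6279 kJ/s.
0.6279 > 0.4712, so adding small mussels raises the average — include it.

Yes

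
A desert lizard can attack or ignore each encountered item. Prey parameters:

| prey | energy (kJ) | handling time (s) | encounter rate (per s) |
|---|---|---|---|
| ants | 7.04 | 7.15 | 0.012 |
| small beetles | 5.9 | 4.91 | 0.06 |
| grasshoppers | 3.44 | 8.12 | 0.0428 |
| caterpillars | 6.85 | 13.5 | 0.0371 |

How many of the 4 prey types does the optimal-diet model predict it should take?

4

Rank by E/h (kJ/s): small beetles 1.2, ants 0.985, caterpillars 0.507, grasshoppers 0.424. Include each in turn until the next type's E/h falls below the running intake rate.
Rate on top 1: 0.2734. ants: 0.985 > 0.2734 → include.
Rate on top 2: 0.3176. caterpillars: 0.507 > 0.3176 → include.
Rate on top 3: 0.3682. grasshoppers: 0.424 > 0.3682 → include.
Optimal diet: small beetles, ants, caterpillars, grasshoppers — 4 of 4 types.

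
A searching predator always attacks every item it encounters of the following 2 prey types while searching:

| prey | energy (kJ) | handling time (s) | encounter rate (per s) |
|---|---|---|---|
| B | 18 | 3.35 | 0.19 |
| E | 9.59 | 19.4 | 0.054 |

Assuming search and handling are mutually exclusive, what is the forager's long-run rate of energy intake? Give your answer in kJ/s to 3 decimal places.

R = Σλ_iE_i / (1 + Σλ_ih_i)
Numerator: 0.19×18 + 0.054×9.59 = 3.938
Denominator: 1 + 0.19×3.35 + 0.054×19.4 = 2.684
R = 3.938/2.684 = 1.467 kJ/s

1.467 kJ/s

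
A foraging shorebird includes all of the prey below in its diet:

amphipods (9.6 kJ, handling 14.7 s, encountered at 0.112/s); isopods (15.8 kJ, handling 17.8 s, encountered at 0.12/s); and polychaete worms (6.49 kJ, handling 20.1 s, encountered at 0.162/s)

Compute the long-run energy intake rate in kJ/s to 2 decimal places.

Energy encountered per unit search time: 0.112×9.6 + 0.12×15.8 + 0.162×6.49 = 4.023 kJ/s.
Handling time per unit search time: 0.112×14.7 + 0.12×17.8 + 0.162×20.1 = 7.039.
Rate = 4.023/(1 + 7.039) = 0.5004 kJ/s.

0.50 kJ/s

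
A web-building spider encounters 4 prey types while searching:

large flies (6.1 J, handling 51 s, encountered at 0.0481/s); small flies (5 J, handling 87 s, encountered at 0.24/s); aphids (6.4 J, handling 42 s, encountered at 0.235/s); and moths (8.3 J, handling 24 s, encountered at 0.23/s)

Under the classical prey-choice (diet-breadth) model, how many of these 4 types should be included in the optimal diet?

Profitabilities (E/h, J/s): moths 0.346, aphids 0.152, large flies 0.12, small flies 0.0575. Add prey in this order while the next type's profitability exceeds the intake rate on those already taken.
Rate on top 1: 0.2928. aphids: 0.152 < 0.2928 → exclude; stop.
Optimal diet: moths — 1 of 4 types.

1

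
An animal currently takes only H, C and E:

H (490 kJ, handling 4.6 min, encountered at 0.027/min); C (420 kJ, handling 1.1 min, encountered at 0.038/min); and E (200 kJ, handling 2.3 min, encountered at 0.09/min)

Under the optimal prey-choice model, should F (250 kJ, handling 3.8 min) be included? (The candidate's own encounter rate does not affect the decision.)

Yes

On H, C and E alone, R = ΣλE/(1+Σλh) = 47.19/1.373 = 34.37 kJ/min.
F: E/h = 250/3.8 = 65.79 kJ/min.
Since 65.79 > R, including F increases the long-run rate.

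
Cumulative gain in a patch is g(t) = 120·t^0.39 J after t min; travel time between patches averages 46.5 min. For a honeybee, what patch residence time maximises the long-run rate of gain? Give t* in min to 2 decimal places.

29.73 min

Optimal t* satisfies g'(t*) = g(t*)/(T + t*).
g'(t) = 0.39·120·t^-0.61. Setting 0.39·120·t^-0.61 = 120·t^0.39/(46.5+t) gives 0.39(46.5+t) = t, so 0.61·t = 0.39×46.5.
t* = 0.39×46.5/0.61 = 29.73 min.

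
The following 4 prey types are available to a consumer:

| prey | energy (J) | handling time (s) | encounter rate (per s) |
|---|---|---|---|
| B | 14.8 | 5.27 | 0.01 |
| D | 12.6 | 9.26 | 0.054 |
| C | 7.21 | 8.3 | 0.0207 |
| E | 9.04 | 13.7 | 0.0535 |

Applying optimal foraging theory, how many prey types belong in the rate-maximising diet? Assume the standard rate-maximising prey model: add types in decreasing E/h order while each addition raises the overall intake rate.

Rank by E/h (J/s): B 2.81, D 1.36, C 0.869, E 0.66. Include each in turn until the next type's E/h falls below the running intake rate.
Rate on top 1: 0.1406. D: 1.36 > 0.1406 → include.
Rate on top 2: 0.5335. C: 0.869 > 0.5335 → include.
Rate on top 3: 0.5669. E: 0.66 > 0.5669 → include.
Optimal diet: B, D, C, E — 4 of 4 types.

4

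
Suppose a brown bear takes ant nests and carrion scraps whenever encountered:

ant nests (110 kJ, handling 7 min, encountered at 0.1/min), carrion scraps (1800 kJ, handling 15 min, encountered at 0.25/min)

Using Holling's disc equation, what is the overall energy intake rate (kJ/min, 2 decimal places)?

84.59 kJ/min

Energy encountered per unit search time: 0.1×110 + 0.25×1800 = 461 kJ/min.
Handling time per unit search time: 0.1×7 + 0.25×15 = 4.45.
Rate = 461/(1 + 4.45) = 84.59 kJ/min.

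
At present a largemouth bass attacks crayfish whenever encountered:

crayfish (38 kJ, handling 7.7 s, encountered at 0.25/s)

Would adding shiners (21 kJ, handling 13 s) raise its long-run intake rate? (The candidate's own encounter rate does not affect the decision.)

No

Intake rate on the current diet: R = (0.25×38) / (1 + 0.25×7.7) = 9.5/2.925 = 3.248 kJ/s.
Profitability of shiners: 21/13 = 1.615 kJ/s.
Since 1.615 < R, time spent handling shiners is better spent searching.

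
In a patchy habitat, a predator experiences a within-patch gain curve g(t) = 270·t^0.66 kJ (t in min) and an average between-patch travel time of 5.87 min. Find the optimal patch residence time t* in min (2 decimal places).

11.39 min

Optimal t* satisfies g'(t*) = g(t*)/(T + t*).
g'(t) = 0.66·270·t^-0.34. Setting 0.66·270·t^-0.34 = 270·t^0.66/(5.87+t) gives 0.66(5.87+t) = t, so 0.34·t = 0.66×5.87.
t* = 0.66×5.87/0.34 = 11.39 min.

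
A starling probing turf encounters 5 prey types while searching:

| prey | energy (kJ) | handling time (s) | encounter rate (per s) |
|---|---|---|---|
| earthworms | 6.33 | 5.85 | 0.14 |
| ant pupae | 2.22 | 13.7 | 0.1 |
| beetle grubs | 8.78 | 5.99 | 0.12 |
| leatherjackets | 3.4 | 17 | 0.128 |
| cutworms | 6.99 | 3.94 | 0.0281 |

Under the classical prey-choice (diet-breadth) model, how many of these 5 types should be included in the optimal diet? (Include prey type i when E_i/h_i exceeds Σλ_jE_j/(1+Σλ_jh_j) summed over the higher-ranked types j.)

3

E/h in descending order: cutworms 1.77, beetle grubs 1.47, earthworms 1.08, leatherjackets 0.2, ant pupae 0.162 kJ/s. The optimal diet is the largest prefix of this list for which every included type satisfies E_i/h_i > R on the types above it.
Rate on top 1: 0.1768. beetle grubs: 1.47 > 0.1768 → include.
Rate on top 2: 0.6833. earthworms: 1.08 > 0.6833 → include.
Rate on top 3: 0.8066. leatherjackets: 0.2 < 0.8066 → exclude; stop.
Optimal diet: cutworms, beetle grubs, earthworms — 3 of 5 types.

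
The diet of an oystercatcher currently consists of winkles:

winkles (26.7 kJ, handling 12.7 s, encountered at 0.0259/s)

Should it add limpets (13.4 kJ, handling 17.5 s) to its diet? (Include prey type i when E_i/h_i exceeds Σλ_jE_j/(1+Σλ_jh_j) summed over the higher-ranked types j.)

Yes

On winkles alone, R = ΣλE/(1+Σλh) = 0.6915/1.329 = 0.5204 kJ/s.
limpets: E/h = 13.4/17.5 = 0.7657 kJ/s.
0.7657 > 0.5204, so adding limpets raises the average — include it.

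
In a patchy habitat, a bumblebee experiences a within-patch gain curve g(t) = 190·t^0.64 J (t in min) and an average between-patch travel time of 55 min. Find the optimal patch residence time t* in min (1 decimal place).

Optimal t* satisfies g'(t*) = g(t*)/(T + t*).
g'(t) = 0.64·190·t^-0.36. Setting 0.64·190·t^-0.36 = 190·t^0.64/(55+t) gives 0.64(55+t) = t, so 0.36·t = 0.64×55.
t* = 0.64×55/0.36 = 97.78 min.

97.8 min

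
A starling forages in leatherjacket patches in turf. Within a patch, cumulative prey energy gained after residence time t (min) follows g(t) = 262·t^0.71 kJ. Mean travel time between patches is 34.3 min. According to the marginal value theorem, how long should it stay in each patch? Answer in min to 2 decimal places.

Optimal t* satisfies g'(t*) = g(t*)/(T + t*).
g'(t) = 0.71·262·t^-0.29. Setting 0.71·262·t^-0.29 = 262·t^0.71/(34.3+t) gives 0.71(34.3+t) = t, so 0.29·t = 0.71×34.3.
t* = 0.71×34.3/0.29 = 83.98 min.

83.98 min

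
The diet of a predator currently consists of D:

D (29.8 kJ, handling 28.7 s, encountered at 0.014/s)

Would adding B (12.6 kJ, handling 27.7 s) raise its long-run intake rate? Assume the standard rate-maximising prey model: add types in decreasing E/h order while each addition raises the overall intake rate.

Yes

Intake rate on the current diet: R = (0.014×29.8) / (1 + 0.014×28.7) = 0.4172/1.402 = 0.2976 kJ/s.
B: E/h = 12.6/27.7 = 0.4549 kJ/s.
Since 0.4549 > R, including B increases the long-run rate.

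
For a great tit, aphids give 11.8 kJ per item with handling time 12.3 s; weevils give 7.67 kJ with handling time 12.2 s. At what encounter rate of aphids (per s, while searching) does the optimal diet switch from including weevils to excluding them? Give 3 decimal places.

0.155 per s

Drop weevils once their profitability E₂/h₂ falls below the rate achievable on aphids alone: E₂/h₂ = λE₁/(1 + λh₁).
Solve for λ: λE₁h₂ = E₂(1 + λh₁) → λ(E₁h₂ − E₂h₁) = E₂ → λ = E₂/(E₁h₂ − E₂h₁).
λ = 7.67/(11.8×12.2 − 7.67×12.3) = 7.67/49.62 = 0.1546 per s.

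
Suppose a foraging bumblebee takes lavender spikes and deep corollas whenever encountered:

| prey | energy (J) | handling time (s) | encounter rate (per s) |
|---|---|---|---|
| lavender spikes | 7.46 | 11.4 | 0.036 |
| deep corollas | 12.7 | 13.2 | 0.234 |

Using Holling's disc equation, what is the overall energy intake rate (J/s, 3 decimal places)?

0.720 J/s

R = (0.036×7.46 + 0.234×12.7) / (1 + 0.036×11.4 + 0.234×13.2) = 3.24/4.499 = 0.7202 J/s.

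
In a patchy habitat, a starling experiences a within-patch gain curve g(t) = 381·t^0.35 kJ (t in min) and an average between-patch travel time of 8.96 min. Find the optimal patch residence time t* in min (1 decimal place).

4.8 min

Optimal t* satisfies g'(t*) = g(t*)/(T + t*).
g'(t) = 0.35·381·t^-0.65. Setting 0.35·381·t^-0.65 = 381·t^0.35/(8.96+t) gives 0.35(8.96+t) = t, so 0.65·t = 0.35×8.96.
t* = 0.35×8.96/0.65 = 4.825 min.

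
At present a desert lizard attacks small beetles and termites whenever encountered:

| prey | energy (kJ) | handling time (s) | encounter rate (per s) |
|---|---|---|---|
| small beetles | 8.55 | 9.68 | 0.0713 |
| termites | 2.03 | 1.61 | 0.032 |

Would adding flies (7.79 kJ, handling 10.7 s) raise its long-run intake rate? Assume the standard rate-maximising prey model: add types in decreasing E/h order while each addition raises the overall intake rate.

Intake rate on the current diet: R = (0.0713×8.55 + 0.032×2.03) / (1 + 0.0713×9.68 + 0.032×1.61) = 0.6746/1.742 = 0.3873 kJ/s.
Profitability of flies: 7.79/10.7 = 0.728 kJ/s.
Since 0.728 > R, including flies increases the long-run rate.

Yes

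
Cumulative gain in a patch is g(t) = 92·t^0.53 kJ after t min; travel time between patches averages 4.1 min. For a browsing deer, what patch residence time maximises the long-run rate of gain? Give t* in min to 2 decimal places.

4.62 min

Maximise g(t)/(T+t): set derivative to zero → g'(t)(T+t) = g(t).
g'(t) = 0.53·92·t^-0.47. Setting 0.53·92·t^-0.47 = 92·t^0.53/(4.1+t) gives 0.53(4.1+t) = t, so 0.47·t = 0.53×4.1.
t* = 0.53×4.1/0.47 = 4.623 min.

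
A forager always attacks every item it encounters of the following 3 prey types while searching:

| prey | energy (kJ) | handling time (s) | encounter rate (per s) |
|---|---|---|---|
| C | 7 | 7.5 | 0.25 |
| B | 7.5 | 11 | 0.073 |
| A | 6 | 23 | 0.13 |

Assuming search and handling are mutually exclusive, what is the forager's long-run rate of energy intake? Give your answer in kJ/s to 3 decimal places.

R = Σλ_iE_i / (1 + Σλ_ih_i)
Numerator: 0.25×7 + 0.073×7.5 + 0.13×6 = 3.078
Denominator: 1 + 0.25×7.5 + 0.073×11 + 0.13×23 = 6.668
R = 3.078/6.668 = 0.4615 kJ/s

0.462 kJ/s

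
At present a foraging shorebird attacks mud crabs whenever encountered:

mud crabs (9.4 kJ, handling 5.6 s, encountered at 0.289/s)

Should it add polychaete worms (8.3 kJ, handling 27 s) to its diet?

No

Current rate: (0.289×9.4)/(1 + 0.289×5.6) = 1.038 kJ/s.
Profitability of polychaete worms: 8.3/27 = 0.3074 kJ/s.
0.3074 < 1.038, so adding polychaete worms would lower the average — exclude it.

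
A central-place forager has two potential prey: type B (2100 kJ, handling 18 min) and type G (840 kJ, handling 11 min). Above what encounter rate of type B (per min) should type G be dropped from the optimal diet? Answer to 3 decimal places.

0.105 per min

At the threshold, the rate on type B alone equals the profitability of type G: λ·2100/(1 + λ·18) = 840/11 = 76.36.
Rearranging, λ(2100 − 76.36×18) = 76.36, so λ = 76.36/725.5 = 0.1053 per min.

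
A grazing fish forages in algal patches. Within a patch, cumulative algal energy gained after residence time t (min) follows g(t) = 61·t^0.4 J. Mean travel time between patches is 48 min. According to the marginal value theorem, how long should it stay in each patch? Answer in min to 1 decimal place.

32.0 min

Maximise g(t)/(T+t): set derivative to zero → g'(t)(T+t) = g(t).
g'(t) = 0.4·61·t^-0.6. Setting 0.4·61·t^-0.6 = 61·t^0.4/(48+t) gives 0.4(48+t) = t, so 0.60·t = 0.4×48.
t* = 0.4×48/0.60 = 32 min.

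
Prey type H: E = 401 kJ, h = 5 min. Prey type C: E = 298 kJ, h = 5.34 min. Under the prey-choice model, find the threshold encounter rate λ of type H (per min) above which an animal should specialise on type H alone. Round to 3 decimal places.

0.458 per min

Drop type C once their profitability E₂/h₂ falls below the rate achievable on type H alone: E₂/h₂ = λE₁/(1 + λh₁).
Solve for λ: λE₁h₂ = E₂(1 + λh₁) → λ(E₁h₂ − E₂h₁) = E₂ → λ = E₂/(E₁h₂ − E₂h₁).
λ = 298/(401×5.34 − 298×5) = 298/651.3 = 0.4575 per min.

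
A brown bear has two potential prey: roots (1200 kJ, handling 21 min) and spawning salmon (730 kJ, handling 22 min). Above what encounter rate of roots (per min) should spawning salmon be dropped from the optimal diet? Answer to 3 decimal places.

The zero-one rule: include spawning salmon iff E₂/h₂ > λE₁/(1+λh₁). Equality gives the switch point.
λE₁h₂ = E₂ + λE₂h₁ ⇒ λ = E₂/(E₁h₂ − E₂h₁) = 730/(2.64e+04 − 1.533e+04) = 0.06594 per min.

0.066 per min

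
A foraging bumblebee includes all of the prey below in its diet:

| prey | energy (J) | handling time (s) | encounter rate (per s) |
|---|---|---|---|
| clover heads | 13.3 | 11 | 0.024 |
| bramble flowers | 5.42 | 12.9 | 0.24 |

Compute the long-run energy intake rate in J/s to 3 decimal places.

R = (0.024×13.3 + 0.24×5.42) / (1 + 0.024×11 + 0.24×12.9) = 1.62/4.36 = 0.3716 J/s.

0.372 J/s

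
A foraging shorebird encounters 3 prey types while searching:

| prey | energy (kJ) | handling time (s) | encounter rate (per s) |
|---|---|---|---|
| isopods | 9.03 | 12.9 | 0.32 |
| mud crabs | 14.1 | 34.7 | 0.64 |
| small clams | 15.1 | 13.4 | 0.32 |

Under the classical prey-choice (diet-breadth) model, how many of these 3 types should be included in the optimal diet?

Rank by E/h (kJ/s): small clams 1.13, isopods 0.7, mud crabs 0.406. Include each in turn until the next type's E/h falls below the running intake rate.
Rate on top 1: 0.9138. isopods: 0.7 < 0.9138 → exclude; stop.
Optimal diet: small clams — 1 of 3 types.

1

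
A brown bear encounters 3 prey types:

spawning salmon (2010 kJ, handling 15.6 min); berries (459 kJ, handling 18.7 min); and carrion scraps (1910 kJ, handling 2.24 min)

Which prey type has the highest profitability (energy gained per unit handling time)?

Profitability E/h (kJ/min): spawning salmon = 2010/15.6 = 129, berries = 459/18.7 = 24.5, carrion scraps = 1910/2.24 = 853.
Ranked: carrion scraps > spawning salmon > berries.

carrion scraps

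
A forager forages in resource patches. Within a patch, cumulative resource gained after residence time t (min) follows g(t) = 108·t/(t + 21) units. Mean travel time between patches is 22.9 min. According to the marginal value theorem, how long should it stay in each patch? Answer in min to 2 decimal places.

21.93 min

Maximise g(t)/(T+t): set derivative to zero → g'(t)(T+t) = g(t).
g'(t) = 108·21/(t + 21)². Setting 108·21/(t+21)² = 108t/[(t+21)(22.9+t)] gives 21(22.9+t) = t(t+21), so t² = 21×22.9 = 480.9.
t* = √480.9 = 21.93 min.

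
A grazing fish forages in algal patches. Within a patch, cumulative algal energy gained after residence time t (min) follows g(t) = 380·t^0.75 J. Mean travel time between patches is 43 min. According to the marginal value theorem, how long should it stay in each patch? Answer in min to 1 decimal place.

129.0 min

Optimal t* satisfies g'(t*) = g(t*)/(T + t*).
g'(t) = 0.75·380·t^-0.25. Setting 0.75·380·t^-0.25 = 380·t^0.75/(43+t) gives 0.75(43+t) = t, so 0.25·t = 0.75×43.
t* = 0.75×43/0.25 = 129 min.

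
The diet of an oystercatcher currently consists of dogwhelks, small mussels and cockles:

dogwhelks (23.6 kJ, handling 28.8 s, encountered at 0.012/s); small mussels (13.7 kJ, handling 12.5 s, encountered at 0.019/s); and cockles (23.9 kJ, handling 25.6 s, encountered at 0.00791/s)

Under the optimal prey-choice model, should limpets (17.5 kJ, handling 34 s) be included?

Yes

Current rate: (0.012×23.6 + 0.019×13.7 + 0.00791×23.9)/(1 + 0.012×28.8 + 0.019×12.5 + 0.00791×25.6) = 0.4103 kJ/s.
limpets: E/h = 17.5/34 = 0.5147 kJ/s.
0.5147 > 0.4103, so adding limpets raises the average — include it.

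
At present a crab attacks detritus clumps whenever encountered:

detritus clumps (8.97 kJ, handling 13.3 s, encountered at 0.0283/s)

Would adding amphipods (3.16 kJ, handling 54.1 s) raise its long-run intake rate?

No

Current rate: (0.0283×8.97)/(1 + 0.0283×13.3) = 0.1844 kJ/s.
amphipods: E/h = 3.16/54.1 = 0.05841 kJ/s.
0.05841 < 0.1844, so adding amphipods would lower the average — exclude it.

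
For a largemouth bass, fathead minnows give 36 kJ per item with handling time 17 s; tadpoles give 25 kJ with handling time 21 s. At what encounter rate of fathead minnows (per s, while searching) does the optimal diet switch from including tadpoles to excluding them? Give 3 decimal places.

0.076 per s

Drop tadpoles once their profitability E₂/h₂ falls below the rate achievable on fathead minnows alone: E₂/h₂ = λE₁/(1 + λh₁).
Solve for λ: λE₁h₂ = E₂(1 + λh₁) → λ(E₁h₂ − E₂h₁) = E₂ → λ = E₂/(E₁h₂ − E₂h₁).
λ = 25/(36×21 − 25×17) = 25/331 = 0.07553 per s.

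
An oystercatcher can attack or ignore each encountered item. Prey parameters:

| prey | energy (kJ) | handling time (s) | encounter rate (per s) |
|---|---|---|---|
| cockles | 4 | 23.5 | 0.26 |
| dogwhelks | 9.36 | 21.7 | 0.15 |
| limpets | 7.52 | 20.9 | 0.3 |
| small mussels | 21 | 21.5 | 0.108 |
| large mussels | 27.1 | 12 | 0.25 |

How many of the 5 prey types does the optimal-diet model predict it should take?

Rank by E/h (kJ/s): large mussels 2.26, small mussels 0.977, dogwhelks 0.431, limpets 0.36, cockles 0.17. Include each in turn until the next type's E/h falls below the running intake rate.
Rate on top 1: 1.694. small mussels: 0.977 < 1.694 → exclude; stop.
Optimal diet: large mussels — 1 of 5 types.

1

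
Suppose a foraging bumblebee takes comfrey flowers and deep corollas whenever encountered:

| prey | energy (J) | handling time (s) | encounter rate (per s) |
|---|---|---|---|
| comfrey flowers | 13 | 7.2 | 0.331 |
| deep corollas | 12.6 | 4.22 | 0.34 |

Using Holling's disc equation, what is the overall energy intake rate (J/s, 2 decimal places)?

R = Σλ_iE_i / (1 + Σλ_ih_i)
Numerator: 0.331×13 + 0.34×12.6 = 8.587
Denominator: 1 + 0.331×7.2 + 0.34×4.22 = 4.818
R = 8.587/4.818 = 1.782 J/s

1.78 J/s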